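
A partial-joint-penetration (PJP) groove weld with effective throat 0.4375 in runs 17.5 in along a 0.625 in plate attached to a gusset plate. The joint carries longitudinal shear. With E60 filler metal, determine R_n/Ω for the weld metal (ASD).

E60XX → F_EXX = 60 ksi.
Effective throat (given) t_e = 0.4375 in.
A_we = 0.4375 × 17.5 = 7.656 in².
F_nw = 0.6 F_EXX = 36 ksi.
R_n/Ω = (36 × 7.656) / 2.0 = 137.8 kip.

R_n/Ω ≈ 138 kip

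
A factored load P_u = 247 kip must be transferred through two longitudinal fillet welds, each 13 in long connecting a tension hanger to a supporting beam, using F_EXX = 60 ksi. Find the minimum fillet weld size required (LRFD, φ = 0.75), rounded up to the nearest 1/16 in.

Total weld length L = 26 in.
Required throat t_e = P_u / (φ × 0.6 F_EXX × L) = 247 / (0.75 × 0.6 × 60 × 26) = 0.3519 in.
Required leg w = t_e / 0.707 = 0.4977 in → use 1/2 in.

w = 1/2 in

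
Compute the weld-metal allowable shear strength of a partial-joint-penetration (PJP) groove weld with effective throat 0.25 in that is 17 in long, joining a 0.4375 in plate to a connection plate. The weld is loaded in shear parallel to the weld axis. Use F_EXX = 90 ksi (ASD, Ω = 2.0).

R_n/Ω ≈ 115 kips

Effective throat (given) t_e = 0.25 in.
A_we = 0.25 × 17 = 4.25 in².
F_nw = 0.6 F_EXX = 54 ksi.
R_n/Ω = (54 × 4.25) / 2.0 = 114.8 kips.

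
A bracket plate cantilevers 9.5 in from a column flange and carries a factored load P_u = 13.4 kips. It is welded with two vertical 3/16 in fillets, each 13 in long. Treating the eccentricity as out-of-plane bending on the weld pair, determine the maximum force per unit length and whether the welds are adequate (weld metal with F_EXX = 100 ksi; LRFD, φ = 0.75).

f_max ≈ 2.32 kip/in; adequate

L_w = 2 × 13 = 26 in; section modulus (unit throat) S = 2 × L²/6 = 56.33 in².
Direct shear f_v = P/L_w = 13.4/26 = 0.5154 kip/in.
Moment M = P × e = 13.4 × 9.5 = 127.3 kip·in; bending f_b = M/S = 2.26 kip/in.
f_max = √(f_v² + f_b²) = √(0.5154² + 2.26²) = 2.318 kip/in.
φr_n = 0.75 × 0.6 × 100 × (0.707 × 0.1875) = 5.965 kip/in → adequate.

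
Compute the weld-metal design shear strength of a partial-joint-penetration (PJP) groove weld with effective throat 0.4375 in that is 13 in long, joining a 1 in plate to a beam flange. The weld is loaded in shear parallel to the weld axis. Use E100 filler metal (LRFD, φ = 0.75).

φR_n ≈ 256 kips

E100XX → F_EXX = 100 ksi.
Effective throat (given) t_e = 0.4375 in.
A_we = 0.4375 × 13 = 5.688 in².
F_nw = 0.6 F_EXX = 60 ksi.
φR_n = 0.75 × 60 × 5.688 = 255.9 kips.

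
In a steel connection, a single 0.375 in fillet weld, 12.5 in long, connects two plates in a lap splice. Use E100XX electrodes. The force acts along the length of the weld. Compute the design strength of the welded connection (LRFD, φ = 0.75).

φR_n ≈ 149 kips

E100XX → F_EXX = 100 ksi.
Effective throat t_e = 0.707 × 0.375 = 0.2651 in.
Total length L = 12.5 in; A_we = 0.2651 × 12.5 = 3.314 in².
F_nw = 0.6 F_EXX = 0.6 × 100 = 60 ksi.
φR_n = 0.75 × 60 × 3.314 = 149.1 kips.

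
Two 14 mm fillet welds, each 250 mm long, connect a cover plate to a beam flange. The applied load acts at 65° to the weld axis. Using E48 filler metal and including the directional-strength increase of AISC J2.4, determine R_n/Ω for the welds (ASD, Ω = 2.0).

R_n/Ω ≈ 1020 kN

E48XX → F_EXX = 480 MPa.
t_e = 0.707 × 14 = 9.898 mm; A_we = 9.898 × 500 = 4949 mm².
Directional factor: 1.0 + 0.5 sin^1.5(65°) = 1.431.
F_nw = 0.6 × 480 × 1.431 = 412.2 MPa.
R_n/Ω = (412.2 × 4949) / 2.0 × 10⁻³ = 1020 kN.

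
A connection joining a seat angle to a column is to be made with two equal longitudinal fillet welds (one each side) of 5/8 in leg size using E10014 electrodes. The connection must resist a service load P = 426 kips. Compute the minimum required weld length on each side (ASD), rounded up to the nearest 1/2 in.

E100XX → F_EXX = 100 ksi.
Throat t_e = 0.707 × 0.625 = 0.4419 in.
r_n/Ω = (0.6 × 100 × 0.4419) / 2.0 = 13.26 kip/in.
L_req = P / (r_n/Ω) = 426 / 13.26 = 32.14 in total.
Per side: 32.14 / 2 = 16.07 in.
Round up → use L = 16.5 in on each side.

L = 16.5 in on each side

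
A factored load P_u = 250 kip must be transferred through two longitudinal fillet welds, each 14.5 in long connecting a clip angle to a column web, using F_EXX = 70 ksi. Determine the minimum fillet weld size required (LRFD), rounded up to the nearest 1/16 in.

Total weld length L = 29 in.
Required throat t_e = P_u / (φ × 0.6 F_EXX × L) = 250 / (0.75 × 0.6 × 70 × 29) = 0.2737 in.
Required leg w = t_e / 0.707 = 0.3871 in → use 7/16 in.

w = 7/16 in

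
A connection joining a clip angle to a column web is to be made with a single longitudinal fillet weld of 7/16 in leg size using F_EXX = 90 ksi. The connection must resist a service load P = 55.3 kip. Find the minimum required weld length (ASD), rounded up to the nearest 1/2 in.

Throat t_e = 0.707 × 0.4375 = 0.3093 in.
r_n/Ω = (0.6 × 90 × 0.3093) / 2.0 = 8.351 kip/in.
L_req = P / (r_n/Ω) = 55.3 / 8.351 = 6.622 in total.
Round up → use L = 7 in.

L = 7 in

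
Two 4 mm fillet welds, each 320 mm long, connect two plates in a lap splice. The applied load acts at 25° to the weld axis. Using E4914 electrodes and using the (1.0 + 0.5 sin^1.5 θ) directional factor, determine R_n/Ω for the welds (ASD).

R_n/Ω ≈ 303 kN

E49XX → F_EXX = 490 MPa.
t_e = 0.707 × 4 = 2.828 mm; A_we = 2.828 × 640 = 1810 mm².
Directional factor: 1.0 + 0.5 sin^1.5(25°) = 1.137.
F_nw = 0.6 × 490 × 1.137 = 334.4 MPa.
R_n/Ω = (334.4 × 1810) / 2.0 × 10⁻³ = 302.6 kN.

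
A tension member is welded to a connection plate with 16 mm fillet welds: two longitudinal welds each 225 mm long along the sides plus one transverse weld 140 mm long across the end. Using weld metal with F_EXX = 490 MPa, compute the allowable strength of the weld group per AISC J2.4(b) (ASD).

R_n/Ω ≈ 985 kN

t_e = 0.707 × 16 = 11.31 mm.
R_nwl = 0.6 × 490 × 11.31 × 450 × 10⁻³ = 1497 kN (longitudinal, 2 welds).
R_nwt = 0.6 × 490 × 11.31 × 140 × 10⁻³ = 465.6 kN (transverse, base value).
(i) R_nwl + R_nwt = 1962 kN; (ii) 0.85 R_nwl + 1.5 R_nwt = 1970 kN.
R_n = max = 1970 kN [governs: (ii)]; R_n/Ω = 985.2 kN.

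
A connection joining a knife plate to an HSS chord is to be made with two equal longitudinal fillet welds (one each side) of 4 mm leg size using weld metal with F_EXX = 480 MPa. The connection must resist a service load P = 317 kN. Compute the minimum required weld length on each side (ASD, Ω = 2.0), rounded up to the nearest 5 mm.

Throat t_e = 0.707 × 4 = 2.828 mm.
r_n/Ω = (0.6 × 480 × 2.828) / 2.0 = 407.2 N/mm = 0.4072 kN/mm.
L_req = P / (r_n/Ω) = 317 / 0.4072 = 778.4 mm total.
Per side: 778.4 / 2 = 389.2 mm.
Round up → use L = 390 mm on each side.

L = 390 mm on each side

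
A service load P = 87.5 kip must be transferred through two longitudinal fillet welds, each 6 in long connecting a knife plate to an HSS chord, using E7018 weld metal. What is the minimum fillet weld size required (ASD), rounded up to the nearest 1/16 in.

w = 1/2 in

E70XX → F_EXX = 70 ksi.
Total weld length L = 12 in.
Required throat t_e = P × Ω / (0.6 F_EXX × L) = 87.5 × 2.0 / (0.6 × 70 × 12) = 0.3472 in.
Required leg w = t_e / 0.707 = 0.4911 in → use 1/2 in.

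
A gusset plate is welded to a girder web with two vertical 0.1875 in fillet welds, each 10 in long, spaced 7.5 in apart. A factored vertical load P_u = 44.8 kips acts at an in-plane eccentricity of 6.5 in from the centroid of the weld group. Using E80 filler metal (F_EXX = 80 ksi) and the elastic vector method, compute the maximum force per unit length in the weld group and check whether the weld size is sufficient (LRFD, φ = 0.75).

f_max ≈ 5.7 kip/in; NOT adequate

Total weld length L_w = 20 in. Treat welds as unit-width lines.
Polar moment about centroid: J = 2[d³/12 + d(b/2)²] = 2[10³/12 + 10×3.75²] = 447.9 in³.
Direct shear f_v = P/L_w = 44.8 / 20 = 2.24 kip/in (vertical).
Torsion M = P·e = 44.8 × 6.5 = 291.2 kip·in.
Critical point at (x, y) = (3.75, 5) from centroid. f_tx = M·y/J = 3.251 kip/in; f_ty = M·x/J = 2.438 kip/in.
Resultant f_max = √[f_tx² + (f_v + f_ty)²] = √[3.251² + (2.24 + 2.438)²] = 5.696 kip/in.
Capacity per unit length: φr_n = 0.75 × 0.6 × 80 × (0.707 × 0.1875) = 4.772 kip/in.
5.696 > 4.772 → NOT adequate.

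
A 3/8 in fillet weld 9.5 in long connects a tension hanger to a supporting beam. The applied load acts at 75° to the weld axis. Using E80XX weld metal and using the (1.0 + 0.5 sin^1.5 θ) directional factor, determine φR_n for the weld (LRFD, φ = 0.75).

E80XX → F_EXX = 80 ksi.
t_e = 0.707 × 0.375 = 0.2651 in; A_we = 0.2651 × 9.5 = 2.519 in².
Directional factor: 1.0 + 0.5 sin^1.5(75°) = 1.475.
F_nw = 0.6 × 80 × 1.475 = 70.78 ksi.
φR_n = 0.75 × 70.78 × 2.519 = 133.7 kip.

φR_n ≈ 134 kip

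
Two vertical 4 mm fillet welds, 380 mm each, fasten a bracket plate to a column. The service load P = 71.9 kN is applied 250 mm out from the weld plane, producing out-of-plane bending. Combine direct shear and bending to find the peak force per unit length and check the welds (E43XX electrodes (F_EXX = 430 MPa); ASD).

f_max ≈ 385 N/mm; NOT adequate

L_w = 2 × 380 = 760 mm; section modulus (unit throat) S = 2 × L²/6 = 48130 mm².
Direct shear f_v = P/L_w = 71.9×10³/760 = 94.61 N/mm.
Moment M = P × e = 71.9×10³ × 250 = 17975000 N·mm; bending f_b = M/S = 373.4 N/mm.
f_max = √(f_v² + f_b²) = √(94.61² + 373.4²) = 385.2 N/mm.
r_n/Ω = (1/2.0) × 0.6 × 430 × (0.707 × 4) = 364.8 N/mm → NOT adequate.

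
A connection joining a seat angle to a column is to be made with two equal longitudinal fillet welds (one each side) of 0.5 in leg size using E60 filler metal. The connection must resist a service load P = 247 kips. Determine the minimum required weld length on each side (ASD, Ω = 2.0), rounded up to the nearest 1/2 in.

E60XX → F_EXX = 60 ksi.
Throat t_e = 0.707 × 0.5 = 0.3535 in.
r_n/Ω = (0.6 × 60 × 0.3535) / 2.0 = 6.363 kip/in.
L_req = P / (r_n/Ω) = 247 / 6.363 = 38.82 in total.
Per side: 38.82 / 2 = 19.41 in.
Round up → use L = 19.5 in on each side.

L = 19.5 in on each side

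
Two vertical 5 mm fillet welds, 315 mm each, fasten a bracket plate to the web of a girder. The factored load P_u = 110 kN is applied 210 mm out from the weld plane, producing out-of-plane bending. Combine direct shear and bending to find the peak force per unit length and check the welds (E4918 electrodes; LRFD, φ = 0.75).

f_max ≈ 720 N/mm; adequate

E49XX → F_EXX = 490 MPa.
L_w = 2 × 315 = 630 mm; section modulus (unit throat) S = 2 × L²/6 = 33080 mm².
Direct shear f_v = P/L_w = 110×10³/630 = 174.6 N/mm.
Moment M = P × e = 110×10³ × 210 = 23100000 N·mm; bending f_b = M/S = 698.4 N/mm.
f_max = √(f_v² + f_b²) = √(174.6² + 698.4²) = 719.9 N/mm.
φr_n = 0.75 × 0.6 × 490 × (0.707 × 5) = 779.5 N/mm → adequate.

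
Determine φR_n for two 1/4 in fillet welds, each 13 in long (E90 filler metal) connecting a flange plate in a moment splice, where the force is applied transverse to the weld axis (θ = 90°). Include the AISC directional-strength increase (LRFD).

E90XX → F_EXX = 90 ksi.
t_e = 0.707 × 0.25 = 0.1767 in; A_we = 0.1767 × 26 = 4.595 in².
Directional factor: 1.0 + 0.5 sin^1.5(90°) = 1.5.
F_nw = 0.6 × 90 × 1.5 = 81 ksi.
φR_n = 0.75 × 81 × 4.595 = 279.2 kip.

φR_n ≈ 279 kip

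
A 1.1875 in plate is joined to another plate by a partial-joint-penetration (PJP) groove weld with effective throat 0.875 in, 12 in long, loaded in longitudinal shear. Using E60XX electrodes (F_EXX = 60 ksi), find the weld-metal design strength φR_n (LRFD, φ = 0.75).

φR_n ≈ 284 kips

Effective throat (given) t_e = 0.875 in.
A_we = 0.875 × 12 = 10.5 in².
F_nw = 0.6 F_EXX = 36 ksi.
φR_n = 0.75 × 36 × 10.5 = 283.5 kips.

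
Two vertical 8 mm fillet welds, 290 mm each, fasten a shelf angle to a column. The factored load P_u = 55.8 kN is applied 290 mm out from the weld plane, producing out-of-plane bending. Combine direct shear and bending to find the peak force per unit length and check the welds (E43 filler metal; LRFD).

f_max ≈ 585 N/mm; adequate

E43XX → F_EXX = 430 MPa.
L_w = 2 × 290 = 580 mm; section modulus (unit throat) S = 2 × L²/6 = 28030 mm².
Direct shear f_v = P/L_w = 55.8×10³/580 = 96.21 N/mm.
Moment M = P × e = 55.8×10³ × 290 = 16182000 N·mm; bending f_b = M/S = 577.2 N/mm.
f_max = √(f_v² + f_b²) = √(96.21² + 577.2²) = 585.2 N/mm.
φr_n = 0.75 × 0.6 × 430 × (0.707 × 8) = 1094 N/mm → adequate.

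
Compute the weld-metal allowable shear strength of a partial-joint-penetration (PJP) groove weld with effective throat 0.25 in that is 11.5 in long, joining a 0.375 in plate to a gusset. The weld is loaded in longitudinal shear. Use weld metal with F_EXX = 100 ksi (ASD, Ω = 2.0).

R_n/Ω ≈ 86.2 kip

Effective throat (given) t_e = 0.25 in.
A_we = 0.25 × 11.5 = 2.875 in².
F_nw = 0.6 F_EXX = 60 ksi.
R_n/Ω = (60 × 2.875) / 2.0 = 86.25 kip.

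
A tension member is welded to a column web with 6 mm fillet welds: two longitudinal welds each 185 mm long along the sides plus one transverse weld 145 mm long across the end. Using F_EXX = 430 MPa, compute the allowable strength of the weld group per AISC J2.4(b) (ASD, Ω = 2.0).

R_n/Ω ≈ 291 kN

t_e = 0.707 × 6 = 4.242 mm.
R_nwl = 0.6 × 430 × 4.242 × 370 × 10⁻³ = 404.9 kN (longitudinal, 2 welds).
R_nwt = 0.6 × 430 × 4.242 × 145 × 10⁻³ = 158.7 kN (transverse, base value).
(i) R_nwl + R_nwt = 563.6 kN; (ii) 0.85 R_nwl + 1.5 R_nwt = 582.2 kN.
R_n = max = 582.2 kN [governs: (ii)]; R_n/Ω = 291.1 kN.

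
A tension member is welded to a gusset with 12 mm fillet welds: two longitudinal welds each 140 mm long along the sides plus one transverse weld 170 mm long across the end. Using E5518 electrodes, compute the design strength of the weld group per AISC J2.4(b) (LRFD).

E55XX → F_EXX = 550 MPa.
t_e = 0.707 × 12 = 8.484 mm.
R_nwl = 0.6 × 550 × 8.484 × 280 × 10⁻³ = 783.9 kN (longitudinal, 2 welds).
R_nwt = 0.6 × 550 × 8.484 × 170 × 10⁻³ = 476 kN (transverse, base value).
(i) R_nwl + R_nwt = 1260 kN; (ii) 0.85 R_nwl + 1.5 R_nwt = 1380 kN.
R_n = max = 1380 kN [governs: (ii)]; φR_n = 1035 kN.

φR_n ≈ 1040 kN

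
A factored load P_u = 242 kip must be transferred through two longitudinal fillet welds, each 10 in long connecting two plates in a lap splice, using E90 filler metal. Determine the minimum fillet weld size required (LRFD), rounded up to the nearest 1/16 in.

E90XX → F_EXX = 90 ksi.
Total weld length L = 20 in.
Required throat t_e = P_u / (φ × 0.6 F_EXX × L) = 242 / (0.75 × 0.6 × 90 × 20) = 0.2988 in.
Required leg w = t_e / 0.707 = 0.4226 in → use 7/16 in.

w = 7/16 in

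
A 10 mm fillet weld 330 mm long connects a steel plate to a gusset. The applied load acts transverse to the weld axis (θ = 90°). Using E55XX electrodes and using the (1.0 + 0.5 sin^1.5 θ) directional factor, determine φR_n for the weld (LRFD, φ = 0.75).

φR_n ≈ 866 kN

E55XX → F_EXX = 550 MPa.
t_e = 0.707 × 10 = 7.07 mm; A_we = 7.07 × 330 = 2333 mm².
Directional factor: 1.0 + 0.5 sin^1.5(90°) = 1.5.
F_nw = 0.6 × 550 × 1.5 = 495 MPa.
φR_n = 0.75 × 495 × 2333 × 10⁻³ = 866.2 kN.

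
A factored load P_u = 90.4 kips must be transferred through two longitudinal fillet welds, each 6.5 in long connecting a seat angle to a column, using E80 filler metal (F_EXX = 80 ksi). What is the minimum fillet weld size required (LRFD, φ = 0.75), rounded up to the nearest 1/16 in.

w = 5/16 in

Total weld length L = 13 in.
Required throat t_e = P_u / (φ × 0.6 F_EXX × L) = 90.4 / (0.75 × 0.6 × 80 × 13) = 0.1932 in.
Required leg w = t_e / 0.707 = 0.2732 in → use 5/16 in.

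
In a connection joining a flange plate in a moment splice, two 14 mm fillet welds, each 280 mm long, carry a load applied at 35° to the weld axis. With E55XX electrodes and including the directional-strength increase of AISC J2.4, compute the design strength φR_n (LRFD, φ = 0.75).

E55XX → F_EXX = 550 MPa.
t_e = 0.707 × 14 = 9.898 mm; A_we = 9.898 × 560 = 5543 mm².
Directional factor: 1.0 + 0.5 sin^1.5(35°) = 1.217.
F_nw = 0.6 × 550 × 1.217 = 401.7 MPa.
φR_n = 0.75 × 401.7 × 5543 × 10⁻³ = 1670 kN.

φR_n ≈ 1670 kN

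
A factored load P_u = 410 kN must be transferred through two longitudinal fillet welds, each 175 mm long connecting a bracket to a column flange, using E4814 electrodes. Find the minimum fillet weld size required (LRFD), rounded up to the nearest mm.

E48XX → F_EXX = 480 MPa.
Total weld length L = 350 mm.
Required throat t_e = P_u / (φ × 0.6 F_EXX × L) = 410 / (0.75 × 0.6 × 480 × 350 × 10⁻³) = 5.423 mm.
Required leg w = t_e / 0.707 = 7.671 mm → use 8 mm.

w = 8 mm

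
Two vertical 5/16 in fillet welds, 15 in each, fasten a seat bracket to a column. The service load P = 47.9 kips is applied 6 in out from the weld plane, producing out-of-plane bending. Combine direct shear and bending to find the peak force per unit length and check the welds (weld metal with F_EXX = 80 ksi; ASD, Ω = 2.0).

L_w = 2 × 15 = 30 in; section modulus (unit throat) S = 2 × L²/6 = 75 in².
Direct shear f_v = P/L_w = 47.9/30 = 1.597 kip/in.
Moment M = P × e = 47.9 × 6 = 287.4 kip·in; bending f_b = M/S = 3.832 kip/in.
f_max = √(f_v² + f_b²) = √(1.597² + 3.832²) = 4.151 kip/in.
r_n/Ω = (1/2.0) × 0.6 × 80 × (0.707 × 0.3125) = 5.302 kip/in → adequate.

f_max ≈ 4.15 kip/in; adequate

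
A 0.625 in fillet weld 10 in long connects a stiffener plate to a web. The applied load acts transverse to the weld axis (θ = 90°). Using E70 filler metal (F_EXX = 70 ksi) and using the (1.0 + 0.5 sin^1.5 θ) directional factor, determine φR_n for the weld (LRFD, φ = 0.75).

t_e = 0.707 × 0.625 = 0.4419 in; A_we = 0.4419 × 10 = 4.419 in².
Directional factor: 1.0 + 0.5 sin^1.5(90°) = 1.5.
F_nw = 0.6 × 70 × 1.5 = 63 ksi.
φR_n = 0.75 × 63 × 4.419 = 208.8 kip.

φR_n ≈ 209 kip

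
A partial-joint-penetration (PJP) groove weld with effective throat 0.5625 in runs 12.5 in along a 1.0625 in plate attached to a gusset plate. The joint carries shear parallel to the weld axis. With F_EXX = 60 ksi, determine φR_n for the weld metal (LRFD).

Effective throat (given) t_e = 0.5625 in.
A_we = 0.5625 × 12.5 = 7.031 in².
F_nw = 0.6 F_EXX = 36 ksi.
φR_n = 0.75 × 36 × 7.031 = 189.8 kips.

φR_n ≈ 190 kips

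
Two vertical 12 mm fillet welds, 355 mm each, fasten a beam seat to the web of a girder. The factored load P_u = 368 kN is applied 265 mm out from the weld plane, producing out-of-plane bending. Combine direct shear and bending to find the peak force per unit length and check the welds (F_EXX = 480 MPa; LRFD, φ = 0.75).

L_w = 2 × 355 = 710 mm; section modulus (unit throat) S = 2 × L²/6 = 42010 mm².
Direct shear f_v = P/L_w = 368×10³/710 = 518.3 N/mm.
Moment M = P × e = 368×10³ × 265 = 97520000 N·mm; bending f_b = M/S = 2321 N/mm.
f_max = √(f_v² + f_b²) = √(518.3² + 2321²) = 2379 N/mm.
φr_n = 0.75 × 0.6 × 480 × (0.707 × 12) = 1833 N/mm → NOT adequate.

f_max ≈ 2380 N/mm; NOT adequate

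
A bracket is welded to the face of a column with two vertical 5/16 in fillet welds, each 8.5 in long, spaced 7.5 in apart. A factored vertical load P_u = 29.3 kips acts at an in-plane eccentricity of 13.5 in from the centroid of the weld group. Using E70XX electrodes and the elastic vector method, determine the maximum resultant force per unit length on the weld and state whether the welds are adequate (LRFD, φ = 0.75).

E70XX → F_EXX = 70 ksi.
Total weld length L_w = 17 in. Treat welds as unit-width lines.
Polar moment about centroid: J = 2[d³/12 + d(b/2)²] = 2[8.5³/12 + 8.5×3.75²] = 341.4 in³.
Direct shear f_v = P/L_w = 29.3 / 17 = 1.724 kip/in (vertical).
Torsion M = P·e = 29.3 × 13.5 = 395.55 kip·in.
Critical point at (x, y) = (3.75, 4.25) from centroid. f_tx = M·y/J = 4.924 kip/in; f_ty = M·x/J = 4.345 kip/in.
Resultant f_max = √[f_tx² + (f_v + f_ty)²] = √[4.924² + (1.724 + 4.345)²] = 7.814 kip/in.
Capacity per unit length: φr_n = 0.75 × 0.6 × 70 × (0.707 × 0.3125) = 6.96 kip/in.
7.814 > 6.96 → NOT adequate.

f_max ≈ 7.81 kip/in; NOT adequate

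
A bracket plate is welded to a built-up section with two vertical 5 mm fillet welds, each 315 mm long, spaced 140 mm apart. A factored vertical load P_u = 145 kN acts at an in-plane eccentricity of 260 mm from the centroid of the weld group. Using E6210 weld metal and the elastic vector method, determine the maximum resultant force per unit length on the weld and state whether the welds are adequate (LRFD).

f_max ≈ 902 N/mm; adequate

E62XX → F_EXX = 620 MPa.
Total weld length L_w = 630 mm. Treat welds as unit-width lines.
Polar moment about centroid: J = 2[d³/12 + d(b/2)²] = 2[315³/12 + 315×70²] = 8296000 mm³.
Direct shear f_v = P/L_w = 145×10³ / 630 = 230.2 N/mm (vertical).
Torsion M = P·e = 145×10³ × 260 = 37700000 N·mm.
Critical point at (x, y) = (70, 157.5) from centroid. f_tx = M·y/J = 715.7 N/mm; f_ty = M·x/J = 318.1 N/mm.
Resultant f_max = √[f_tx² + (f_v + f_ty)²] = √[715.7² + (230.2 + 318.1)²] = 901.6 N/mm.
Capacity per unit length: φr_n = 0.75 × 0.6 × 620 × (0.707 × 5) = 986.3 N/mm.
901.6 ≤ 986.3 → adequate.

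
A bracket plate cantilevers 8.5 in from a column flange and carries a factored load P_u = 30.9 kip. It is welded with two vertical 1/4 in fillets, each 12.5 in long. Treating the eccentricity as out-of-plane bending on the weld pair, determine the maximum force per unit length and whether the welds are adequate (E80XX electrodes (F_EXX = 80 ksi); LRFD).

L_w = 2 × 12.5 = 25 in; section modulus (unit throat) S = 2 × L²/6 = 52.08 in².
Direct shear f_v = P/L_w = 30.9/25 = 1.236 kip/in.
Moment M = P × e = 30.9 × 8.5 = 262.65 kip·in; bending f_b = M/S = 5.043 kip/in.
f_max = √(f_v² + f_b²) = √(1.236² + 5.043²) = 5.192 kip/in.
φr_n = 0.75 × 0.6 × 80 × (0.707 × 0.25) = 6.363 kip/in → adequate.

f_max ≈ 5.19 kip/in; adequate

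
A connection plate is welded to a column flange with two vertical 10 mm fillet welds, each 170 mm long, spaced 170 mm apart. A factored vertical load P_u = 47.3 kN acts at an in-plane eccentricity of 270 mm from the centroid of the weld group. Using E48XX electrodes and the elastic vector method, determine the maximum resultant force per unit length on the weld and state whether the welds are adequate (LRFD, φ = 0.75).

E48XX → F_EXX = 480 MPa.
Total weld length L_w = 340 mm. Treat welds as unit-width lines.
Polar moment about centroid: J = 2[d³/12 + d(b/2)²] = 2[170³/12 + 170×85²] = 3275000 mm³.
Direct shear f_v = P/L_w = 47.3×10³ / 340 = 139.1 N/mm (vertical).
Torsion M = P·e = 47.3×10³ × 270 = 12771000 N·mm.
Critical point at (x, y) = (85, 85) from centroid. f_tx = M·y/J = 331.4 N/mm; f_ty = M·x/J = 331.4 N/mm.
Resultant f_max = √[f_tx² + (f_v + f_ty)²] = √[331.4² + (139.1 + 331.4)²] = 575.5 N/mm.
Capacity per unit length: φr_n = 0.75 × 0.6 × 480 × (0.707 × 10) = 1527 N/mm.
575.5 ≤ 1527 → adequate.

f_max ≈ 576 N/mm; adequate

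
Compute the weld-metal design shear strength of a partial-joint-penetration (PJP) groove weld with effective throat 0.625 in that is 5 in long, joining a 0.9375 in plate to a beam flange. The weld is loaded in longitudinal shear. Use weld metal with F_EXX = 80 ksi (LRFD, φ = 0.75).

φR_n ≈ 112 kips

Effective throat (given) t_e = 0.625 in.
A_we = 0.625 × 5 = 3.125 in².
F_nw = 0.6 F_EXX = 48 ksi.
φR_n = 0.75 × 48 × 3.125 = 112.5 kips.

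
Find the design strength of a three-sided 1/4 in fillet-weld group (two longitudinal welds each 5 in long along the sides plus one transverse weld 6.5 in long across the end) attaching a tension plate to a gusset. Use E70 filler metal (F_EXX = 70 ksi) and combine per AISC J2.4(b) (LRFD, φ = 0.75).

φR_n ≈ 102 kips

t_e = 0.707 × 0.25 = 0.1767 in.
R_nwl = 0.6 × 70 × 0.1767 × 10 = 74.23 kips (longitudinal, 2 welds).
R_nwt = 0.6 × 70 × 0.1767 × 6.5 = 48.25 kips (transverse, base value).
(i) R_nwl + R_nwt = 122.5 kips; (ii) 0.85 R_nwl + 1.5 R_nwt = 135.5 kips.
R_n = max = 135.5 kips [governs: (ii)]; φR_n = 101.6 kips.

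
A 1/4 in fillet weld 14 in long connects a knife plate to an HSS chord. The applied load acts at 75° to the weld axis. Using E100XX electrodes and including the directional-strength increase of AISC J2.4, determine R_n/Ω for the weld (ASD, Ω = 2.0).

E100XX → F_EXX = 100 ksi.
t_e = 0.707 × 0.25 = 0.1767 in; A_we = 0.1767 × 14 = 2.474 in².
Directional factor: 1.0 + 0.5 sin^1.5(75°) = 1.475.
F_nw = 0.6 × 100 × 1.475 = 88.48 ksi.
R_n/Ω = (88.48 × 2.474) / 2.0 = 109.5 kips.

R_n/Ω ≈ 109 kips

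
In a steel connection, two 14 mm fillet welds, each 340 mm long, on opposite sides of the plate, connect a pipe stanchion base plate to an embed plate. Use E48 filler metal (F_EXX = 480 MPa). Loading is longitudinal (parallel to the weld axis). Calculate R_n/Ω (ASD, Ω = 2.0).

R_n/Ω ≈ 969 kN

Effective throat t_e = 0.707 × 14 = 9.898 mm.
Total length L = 680 mm; A_we = 9.898 × 680 = 6731 mm².
F_nw = 0.6 F_EXX = 0.6 × 480 = 288 MPa.
R_n = 288 × 6731 × 10⁻³ = 1938 kN; R_n/Ω = 1938/2.0 = 969.2 kN.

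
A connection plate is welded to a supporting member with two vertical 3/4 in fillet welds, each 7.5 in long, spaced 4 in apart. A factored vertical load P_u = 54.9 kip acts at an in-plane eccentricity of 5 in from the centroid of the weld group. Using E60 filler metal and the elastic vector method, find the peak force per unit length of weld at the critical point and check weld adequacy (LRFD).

f_max ≈ 11.2 kip/in; adequate

E60XX → F_EXX = 60 ksi.
Total weld length L_w = 15 in. Treat welds as unit-width lines.
Polar moment about centroid: J = 2[d³/12 + d(b/2)²] = 2[7.5³/12 + 7.5×2²] = 130.3 in³.
Direct shear f_v = P/L_w = 54.9 / 15 = 3.66 kip/in (vertical).
Torsion M = P·e = 54.9 × 5 = 274.5 kip·in.
Critical point at (x, y) = (2, 3.75) from centroid. f_tx = M·y/J = 7.899 kip/in; f_ty = M·x/J = 4.213 kip/in.
Resultant f_max = √[f_tx² + (f_v + f_ty)²] = √[7.899² + (3.66 + 4.213)²] = 11.15 kip/in.
Capacity per unit length: φr_n = 0.75 × 0.6 × 60 × (0.707 × 0.75) = 14.32 kip/in.
11.15 ≤ 14.32 → adequate.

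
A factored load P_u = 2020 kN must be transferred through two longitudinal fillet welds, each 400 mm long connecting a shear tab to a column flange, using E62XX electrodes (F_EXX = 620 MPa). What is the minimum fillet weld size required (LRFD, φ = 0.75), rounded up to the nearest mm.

Total weld length L = 800 mm.
Required throat t_e = P_u / (φ × 0.6 F_EXX × L) = 2020 / (0.75 × 0.6 × 620 × 800 × 10⁻³) = 9.05 mm.
Required leg w = t_e / 0.707 = 12.8 mm → use 13 mm.

w = 13 mm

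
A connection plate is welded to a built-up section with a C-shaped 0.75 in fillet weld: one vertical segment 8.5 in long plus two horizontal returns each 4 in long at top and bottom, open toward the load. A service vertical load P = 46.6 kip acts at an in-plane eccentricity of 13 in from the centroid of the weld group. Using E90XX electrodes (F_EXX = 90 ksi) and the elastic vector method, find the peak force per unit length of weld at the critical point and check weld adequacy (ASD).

f_max ≈ 16 kip/in; NOT adequate

Total weld length L_w = 16.5 in. Treat welds as unit-width lines.
Centroid: x̄ = 2×4×2 / 16.5 = 0.9697 in from the vertical weld.
Polar moment about centroid: J = I_x + I_y = [8.5³/12 + 2×4×4.25²] + [8.5×0.9697² + 2(4³/12 + 4×1.03²)] = 222.8 in³.
Direct shear f_v = P/L_w = 46.6 / 16.5 = 2.824 kip/in (vertical).
Torsion M = P·e = 46.6 × 13 = 605.8 kip·in.
Critical point at (x, y) = (3.03, 4.25) from centroid. f_tx = M·y/J = 11.55 kip/in; f_ty = M·x/J = 8.238 kip/in.
Resultant f_max = √[f_tx² + (f_v + f_ty)²] = √[11.55² + (2.824 + 8.238)²] = 16 kip/in.
Capacity per unit length: r_n/Ω = (1/2.0) × 0.6 × 90 × (0.707 × 0.75) = 14.32 kip/in.
16 > 14.32 → NOT adequate.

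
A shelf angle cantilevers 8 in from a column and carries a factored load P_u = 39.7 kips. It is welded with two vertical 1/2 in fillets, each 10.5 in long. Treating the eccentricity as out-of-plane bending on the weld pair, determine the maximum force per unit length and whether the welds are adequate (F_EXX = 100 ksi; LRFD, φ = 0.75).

f_max ≈ 8.85 kip/in; adequate

L_w = 2 × 10.5 = 21 in; section modulus (unit throat) S = 2 × L²/6 = 36.75 in².
Direct shear f_v = P/L_w = 39.7/21 = 1.89 kip/in.
Moment M = P × e = 39.7 × 8 = 317.6 kip·in; bending f_b = M/S = 8.642 kip/in.
f_max = √(f_v² + f_b²) = √(1.89² + 8.642²) = 8.847 kip/in.
φr_n = 0.75 × 0.6 × 100 × (0.707 × 0.5) = 15.91 kip/in → adequate.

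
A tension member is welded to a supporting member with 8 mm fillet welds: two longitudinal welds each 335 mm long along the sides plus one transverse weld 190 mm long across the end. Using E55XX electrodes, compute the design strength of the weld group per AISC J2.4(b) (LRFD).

E55XX → F_EXX = 550 MPa.
t_e = 0.707 × 8 = 5.656 mm.
R_nwl = 0.6 × 550 × 5.656 × 670 × 10⁻³ = 1251 kN (longitudinal, 2 welds).
R_nwt = 0.6 × 550 × 5.656 × 190 × 10⁻³ = 354.6 kN (transverse, base value).
(i) R_nwl + R_nwt = 1605 kN; (ii) 0.85 R_nwl + 1.5 R_nwt = 1595 kN.
R_n = max = 1605 kN [governs: (i)]; φR_n = 1204 kN.

φR_n ≈ 1200 kN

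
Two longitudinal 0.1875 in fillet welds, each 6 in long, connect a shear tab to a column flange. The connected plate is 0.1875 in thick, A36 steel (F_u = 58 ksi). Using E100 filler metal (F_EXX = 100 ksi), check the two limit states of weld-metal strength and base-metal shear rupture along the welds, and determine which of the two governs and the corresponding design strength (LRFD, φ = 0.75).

φR_n ≈ 58.7 kip (base-metal shear rupture governs)

t_e = 0.707 × 0.1875 = 0.1326 in; L = 12 in.
Weld metal: φR_n = 0.75 × 0.6 × 100 × 0.1326 × 12 = 71.58 kip.
Base metal (shear rupture): φR_n = 0.75 × 0.6 × 58 × 0.1875 × 12 = 58.72 kip.
Governing: base-metal shear rupture.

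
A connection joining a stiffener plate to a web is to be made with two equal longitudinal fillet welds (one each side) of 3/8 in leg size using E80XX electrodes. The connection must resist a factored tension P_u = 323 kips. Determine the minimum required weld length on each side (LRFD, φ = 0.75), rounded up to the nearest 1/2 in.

E80XX → F_EXX = 80 ksi.
Throat t_e = 0.707 × 0.375 = 0.2651 in.
φr_n = 0.75 × 0.6 × 80 × 0.2651 = 9.544 kips/in.
L_req = P_u / φr_n = 323 / 9.544 = 33.84 in total.
Per side: 33.84 / 2 = 16.92 in.
Round up → use L = 17 in on each side.

L = 17 in on each side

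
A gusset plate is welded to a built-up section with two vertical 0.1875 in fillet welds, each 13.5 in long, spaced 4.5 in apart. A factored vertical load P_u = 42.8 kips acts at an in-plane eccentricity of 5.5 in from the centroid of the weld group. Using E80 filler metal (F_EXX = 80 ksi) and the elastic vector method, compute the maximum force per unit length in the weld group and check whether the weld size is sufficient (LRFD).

f_max ≈ 3.87 kip/in; adequate

Total weld length L_w = 27 in. Treat welds as unit-width lines.
Polar moment about centroid: J = 2[d³/12 + d(b/2)²] = 2[13.5³/12 + 13.5×2.25²] = 546.8 in³.
Direct shear f_v = P/L_w = 42.8 / 27 = 1.585 kip/in (vertical).
Torsion M = P·e = 42.8 × 5.5 = 235.4 kip·in.
Critical point at (x, y) = (2.25, 6.75) from centroid. f_tx = M·y/J = 2.906 kip/in; f_ty = M·x/J = 0.9687 kip/in.
Resultant f_max = √[f_tx² + (f_v + f_ty)²] = √[2.906² + (1.585 + 0.9687)²] = 3.869 kip/in.
Capacity per unit length: φr_n = 0.75 × 0.6 × 80 × (0.707 × 0.1875) = 4.772 kip/in.
3.869 ≤ 4.772 → adequate.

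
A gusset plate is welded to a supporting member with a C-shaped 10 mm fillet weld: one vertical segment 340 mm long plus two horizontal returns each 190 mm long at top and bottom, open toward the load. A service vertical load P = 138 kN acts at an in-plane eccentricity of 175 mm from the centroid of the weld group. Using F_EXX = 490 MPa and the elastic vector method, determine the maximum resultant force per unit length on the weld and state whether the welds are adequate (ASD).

f_max ≈ 459 N/mm; adequate

Total weld length L_w = 720 mm. Treat welds as unit-width lines.
Centroid: x̄ = 2×190×95 / 720 = 50.14 mm from the vertical weld.
Polar moment about centroid: J = I_x + I_y = [340³/12 + 2×190×170²] + [340×50.14² + 2(190³/12 + 190×44.86²)] = 17020000 mm³.
Direct shear f_v = P/L_w = 138×10³ / 720 = 191.7 N/mm (vertical).
Torsion M = P·e = 138×10³ × 175 = 24150000 N·mm.
Critical point at (x, y) = (139.9, 170) from centroid. f_tx = M·y/J = 241.2 N/mm; f_ty = M·x/J = 198.5 N/mm.
Resultant f_max = √[f_tx² + (f_v + f_ty)²] = √[241.2² + (191.7 + 198.5)²] = 458.7 N/mm.
Capacity per unit length: r_n/Ω = (1/2.0) × 0.6 × 490 × (0.707 × 10) = 1039 N/mm.
458.7 ≤ 1039 → adequate.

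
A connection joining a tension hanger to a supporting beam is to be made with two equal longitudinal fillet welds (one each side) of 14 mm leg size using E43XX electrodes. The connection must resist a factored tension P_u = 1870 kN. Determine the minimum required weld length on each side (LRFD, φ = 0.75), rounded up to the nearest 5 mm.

E43XX → F_EXX = 430 MPa.
Throat t_e = 0.707 × 14 = 9.898 mm.
φr_n = 0.75 × 0.6 × 430 × 9.898 × 10⁻³ = 1.915 kN/mm.
L_req = P_u / φr_n = 1870 / 1.915 = 976.4 mm total.
Per side: 976.4 / 2 = 488.2 mm.
Round up → use L = 490 mm on each side.

L = 490 mm on each side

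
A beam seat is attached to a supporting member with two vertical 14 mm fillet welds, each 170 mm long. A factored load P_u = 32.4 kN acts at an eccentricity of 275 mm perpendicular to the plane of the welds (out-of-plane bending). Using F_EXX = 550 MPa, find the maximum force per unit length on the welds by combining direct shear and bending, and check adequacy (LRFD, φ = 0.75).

f_max ≈ 930 N/mm; adequate

L_w = 2 × 170 = 340 mm; section modulus (unit throat) S = 2 × L²/6 = 9633 mm².
Direct shear f_v = P/L_w = 32.4×10³/340 = 95.29 N/mm.
Moment M = P × e = 32.4×10³ × 275 = 8910000 N·mm; bending f_b = M/S = 924.9 N/mm.
f_max = √(f_v² + f_b²) = √(95.29² + 924.9²) = 929.8 N/mm.
φr_n = 0.75 × 0.6 × 550 × (0.707 × 14) = 2450 N/mm → adequate.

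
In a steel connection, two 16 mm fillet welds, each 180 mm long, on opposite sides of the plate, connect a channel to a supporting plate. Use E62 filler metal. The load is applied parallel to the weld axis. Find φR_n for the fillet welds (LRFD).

E62XX → F_EXX = 620 MPa.
Effective throat t_e = 0.707 × 16 = 11.31 mm.
Total length L = 360 mm; A_we = 11.31 × 360 = 4072 mm².
F_nw = 0.6 F_EXX = 0.6 × 620 = 372 MPa.
φR_n = 0.75 × 372 × 4072 × 10⁻³ = 1136 kN.

φR_n ≈ 1140 kN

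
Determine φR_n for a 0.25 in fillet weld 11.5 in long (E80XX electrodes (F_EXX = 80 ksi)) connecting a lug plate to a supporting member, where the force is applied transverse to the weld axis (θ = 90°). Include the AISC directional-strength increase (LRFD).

φR_n ≈ 110 kips

t_e = 0.707 × 0.25 = 0.1767 in; A_we = 0.1767 × 11.5 = 2.033 in².
Directional factor: 1.0 + 0.5 sin^1.5(90°) = 1.5.
F_nw = 0.6 × 80 × 1.5 = 72 ksi.
φR_n = 0.75 × 72 × 2.033 = 109.8 kips.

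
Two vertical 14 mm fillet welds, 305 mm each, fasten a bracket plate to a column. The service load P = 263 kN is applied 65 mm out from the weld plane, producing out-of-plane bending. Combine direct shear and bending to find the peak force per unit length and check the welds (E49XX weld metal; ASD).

E49XX → F_EXX = 490 MPa.
L_w = 2 × 305 = 610 mm; section modulus (unit throat) S = 2 × L²/6 = 31010 mm².
Direct shear f_v = P/L_w = 263×10³/610 = 431.1 N/mm.
Moment M = P × e = 263×10³ × 65 = 17095000 N·mm; bending f_b = M/S = 551.3 N/mm.
f_max = √(f_v² + f_b²) = √(431.1² + 551.3²) = 699.9 N/mm.
r_n/Ω = (1/2.0) × 0.6 × 490 × (0.707 × 14) = 1455 N/mm → adequate.

f_max ≈ 700 N/mm; adequate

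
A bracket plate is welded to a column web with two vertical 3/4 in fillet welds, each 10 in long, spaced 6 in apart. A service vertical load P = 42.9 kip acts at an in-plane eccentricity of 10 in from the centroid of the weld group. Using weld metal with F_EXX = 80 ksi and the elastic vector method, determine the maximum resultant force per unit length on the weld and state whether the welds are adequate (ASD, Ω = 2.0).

f_max ≈ 8.52 kip/in; adequate

Total weld length L_w = 20 in. Treat welds as unit-width lines.
Polar moment about centroid: J = 2[d³/12 + d(b/2)²] = 2[10³/12 + 10×3²] = 346.7 in³.
Direct shear f_v = P/L_w = 42.9 / 20 = 2.145 kip/in (vertical).
Torsion M = P·e = 42.9 × 10 = 429 kip·in.
Critical point at (x, y) = (3, 5) from centroid. f_tx = M·y/J = 6.188 kip/in; f_ty = M·x/J = 3.713 kip/in.
Resultant f_max = √[f_tx² + (f_v + f_ty)²] = √[6.188² + (2.145 + 3.713)²] = 8.52 kip/in.
Capacity per unit length: r_n/Ω = (1/2.0) × 0.6 × 80 × (0.707 × 0.75) = 12.73 kip/in.
8.52 ≤ 12.73 → adequate.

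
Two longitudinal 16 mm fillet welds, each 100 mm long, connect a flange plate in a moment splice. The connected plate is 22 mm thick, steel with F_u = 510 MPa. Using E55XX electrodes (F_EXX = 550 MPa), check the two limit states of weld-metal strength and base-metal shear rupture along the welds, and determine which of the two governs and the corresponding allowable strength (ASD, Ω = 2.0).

t_e = 0.707 × 16 = 11.31 mm; L = 200 mm.
Weld metal: R_n/Ω = (1/2.0) × 0.6 × 550 × 11.31 × 200 × 10⁻³ = 373.3 kN.
Base metal (shear rupture): R_n/Ω = (1/2.0) × 0.6 × 510 × 22 × 200 × 10⁻³ = 673.2 kN.
Governing: weld metal.

R_n/Ω ≈ 373 kN (weld metal governs)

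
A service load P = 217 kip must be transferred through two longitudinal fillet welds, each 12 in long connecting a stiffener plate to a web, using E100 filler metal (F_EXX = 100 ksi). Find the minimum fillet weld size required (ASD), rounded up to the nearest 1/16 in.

Total weld length L = 24 in.
Required throat t_e = P × Ω / (0.6 F_EXX × L) = 217 × 2.0 / (0.6 × 100 × 24) = 0.3014 in.
Required leg w = t_e / 0.707 = 0.4263 in → use 7/16 in.

w = 7/16 in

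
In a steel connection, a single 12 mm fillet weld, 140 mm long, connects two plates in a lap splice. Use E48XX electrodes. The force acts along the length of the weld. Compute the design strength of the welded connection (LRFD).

E48XX → F_EXX = 480 MPa.
Effective throat t_e = 0.707 × 12 = 8.484 mm.
Total length L = 140 mm; A_we = 8.484 × 140 = 1188 mm².
F_nw = 0.6 F_EXX = 0.6 × 480 = 288 MPa.
φR_n = 0.75 × 288 × 1188 × 10⁻³ = 256.6 kN.

φR_n ≈ 257 kN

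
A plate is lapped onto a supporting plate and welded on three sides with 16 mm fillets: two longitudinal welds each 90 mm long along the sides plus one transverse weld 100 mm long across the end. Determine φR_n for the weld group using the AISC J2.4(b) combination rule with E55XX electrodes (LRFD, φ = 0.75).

φR_n ≈ 848 kN

E55XX → F_EXX = 550 MPa.
t_e = 0.707 × 16 = 11.31 mm.
R_nwl = 0.6 × 550 × 11.31 × 180 × 10⁻³ = 671.9 kN (longitudinal, 2 welds).
R_nwt = 0.6 × 550 × 11.31 × 100 × 10⁻³ = 373.3 kN (transverse, base value).
(i) R_nwl + R_nwt = 1045 kN; (ii) 0.85 R_nwl + 1.5 R_nwt = 1131 kN.
R_n = max = 1131 kN [governs: (ii)]; φR_n = 848.3 kN.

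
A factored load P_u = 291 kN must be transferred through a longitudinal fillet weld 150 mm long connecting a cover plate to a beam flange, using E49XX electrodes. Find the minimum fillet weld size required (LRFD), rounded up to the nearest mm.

E49XX → F_EXX = 490 MPa.
Total weld length L = 150 mm.
Required throat t_e = P_u / (φ × 0.6 F_EXX × L) = 291 / (0.75 × 0.6 × 490 × 150 × 10⁻³) = 8.798 mm.
Required leg w = t_e / 0.707 = 12.44 mm → use 13 mm.

w = 13 mm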